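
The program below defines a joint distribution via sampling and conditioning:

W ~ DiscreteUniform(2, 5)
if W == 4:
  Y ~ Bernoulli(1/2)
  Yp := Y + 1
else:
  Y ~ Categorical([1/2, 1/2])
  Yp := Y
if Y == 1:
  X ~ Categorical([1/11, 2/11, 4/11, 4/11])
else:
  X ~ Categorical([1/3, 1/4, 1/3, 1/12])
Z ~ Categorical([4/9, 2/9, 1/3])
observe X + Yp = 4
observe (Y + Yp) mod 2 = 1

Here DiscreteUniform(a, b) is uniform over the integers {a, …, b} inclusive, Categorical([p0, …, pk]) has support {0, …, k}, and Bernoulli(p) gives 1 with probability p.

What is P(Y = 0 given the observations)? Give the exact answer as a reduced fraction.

Enumerate traces; 6 have nonzero weight after conditioning:
  (W=4, Y=0, X=3, Z=0) weight 1/216
  (W=4, Y=0, X=3, Z=1) weight 1/432
  (W=4, Y=0, X=3, Z=2) weight 1/288
  (W=4, Y=1, X=2, Z=0) weight 2/99
  (W=4, Y=1, X=2, Z=1) weight 1/99
  (W=4, Y=1, X=2, Z=2) weight 1/66
Group by Y:
  weight(Y=0) = 1/96
  weight(Y=1) = 1/22
Total weight = 1/96 + 1/22 = 59/1056
P(Y=0 | obs) = 1/96 / 59/1056 = 11/59
P(Y=1 | obs) = 1/22 / 59/1056 = 48/59

P(Y = 0 | obs) = 11/59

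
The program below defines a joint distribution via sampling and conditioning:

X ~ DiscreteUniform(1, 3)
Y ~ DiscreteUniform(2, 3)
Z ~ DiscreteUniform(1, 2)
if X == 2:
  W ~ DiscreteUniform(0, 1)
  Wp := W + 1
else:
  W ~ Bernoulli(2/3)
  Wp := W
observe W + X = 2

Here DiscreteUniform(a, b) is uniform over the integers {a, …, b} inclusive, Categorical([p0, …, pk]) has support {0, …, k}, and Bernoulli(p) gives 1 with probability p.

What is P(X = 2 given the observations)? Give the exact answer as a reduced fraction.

Enumerate traces; 8 have nonzero weight after conditioning:
  (X=1, Y=2, Z=1, W=1) weight 1/18
  (X=1, Y=2, Z=2, W=1) weight 1/18
  (X=1, Y=3, Z=1, W=1) weight 1/18
  (X=1, Y=3, Z=2, W=1) weight 1/18
  (X=2, Y=2, Z=1, W=0) weight 1/24
  (X=2, Y=2, Z=2, W=0) weight 1/24
  (X=2, Y=3, Z=1, W=0) weight 1/24
  (X=2, Y=3, Z=2, W=0) weight 1/24
Group by X:
  weight(X=1) = 2/9
  weight(X=2) = 1/6
Total weight = 2/9 + 1/6 = 7/18
P(X=1 | obs) = 2/9 / 7/18 = 4/7
P(X=2 | obs) = 1/6 / 7/18 = 3/7

P(X = 2 | obs) = 3/7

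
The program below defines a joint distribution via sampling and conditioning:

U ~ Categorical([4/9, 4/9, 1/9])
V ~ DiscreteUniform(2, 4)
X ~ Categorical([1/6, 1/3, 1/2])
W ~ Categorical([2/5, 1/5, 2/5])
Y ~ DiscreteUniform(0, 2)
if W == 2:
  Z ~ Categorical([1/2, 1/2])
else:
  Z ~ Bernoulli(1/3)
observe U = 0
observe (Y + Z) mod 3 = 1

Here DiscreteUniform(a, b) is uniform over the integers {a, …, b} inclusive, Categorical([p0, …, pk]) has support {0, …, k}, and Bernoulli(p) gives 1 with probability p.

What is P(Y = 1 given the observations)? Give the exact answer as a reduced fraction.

P(Y = 1 | obs) = 3/5

Enumerate traces; 54 have nonzero weight after conditioning:
  (U=0, V=2, X=0, W=0, Y=0, Z=1) weight 4/3645
  (U=0, V=2, X=0, W=0, Y=1, Z=0) weight 8/3645
  (U=0, V=2, X=0, W=1, Y=0, Z=1) weight 2/3645
  (U=0, V=2, X=0, W=1, Y=1, Z=0) weight 4/3645
  (U=0, V=2, X=0, W=2, Y=0, Z=1) weight 2/1215
  (U=0, V=2, X=0, W=2, Y=1, Z=0) weight 2/1215
  (U=0, V=2, X=1, W=0, Y=0, Z=1) weight 8/3645
  (U=0, V=2, X=1, W=0, Y=1, Z=0) weight 16/3645
  … 46 more
Group by Y:
  weight(Y=0) = 8/135
  weight(Y=1) = 4/45
Total weight = 8/135 + 4/45 = 4/27
P(Y=0 | obs) = 8/135 / 4/27 = 2/5
P(Y=1 | obs) = 4/45 / 4/27 = 3/5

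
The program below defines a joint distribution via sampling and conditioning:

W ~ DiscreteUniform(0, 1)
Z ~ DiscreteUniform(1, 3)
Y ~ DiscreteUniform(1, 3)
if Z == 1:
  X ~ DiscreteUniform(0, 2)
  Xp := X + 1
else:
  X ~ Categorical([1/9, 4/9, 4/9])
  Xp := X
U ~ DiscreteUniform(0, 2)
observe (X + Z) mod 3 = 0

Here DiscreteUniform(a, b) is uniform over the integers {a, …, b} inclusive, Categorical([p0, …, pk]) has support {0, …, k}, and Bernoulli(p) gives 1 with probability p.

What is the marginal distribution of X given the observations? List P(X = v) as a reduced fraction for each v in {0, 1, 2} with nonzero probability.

Enumerate traces; 54 have nonzero weight after conditioning:
  (W=0, Z=1, Y=1, X=2, U=0) weight 1/162
  (W=0, Z=1, Y=1, X=2, U=1) weight 1/162
  (W=0, Z=1, Y=1, X=2, U=2) weight 1/162
  (W=0, Z=1, Y=2, X=2, U=0) weight 1/162
  (W=0, Z=1, Y=2, X=2, U=1) weight 1/162
  (W=0, Z=1, Y=2, X=2, U=2) weight 1/162
  (W=0, Z=1, Y=3, X=2, U=0) weight 1/162
  (W=0, Z=1, Y=3, X=2, U=1) weight 1/162
  (W=0, Z=2, Y=1, X=1, U=0) weight 2/243
  (W=0, Z=3, Y=1, X=0, U=0) weight 1/486
  … 44 more
Group by X:
  weight(X=0) = 1/27
  weight(X=1) = 4/27
  weight(X=2) = 1/9
Total weight = 1/27 + 4/27 + 1/9 = 8/27
P(X=0 | obs) = 1/27 / 8/27 = 1/8
P(X=1 | obs) = 4/27 / 8/27 = 1/2
P(X=2 | obs) = 1/9 / 8/27 = 3/8

P(X=0) = 1/8, P(X=1) = 1/2, P(X=2) = 3/8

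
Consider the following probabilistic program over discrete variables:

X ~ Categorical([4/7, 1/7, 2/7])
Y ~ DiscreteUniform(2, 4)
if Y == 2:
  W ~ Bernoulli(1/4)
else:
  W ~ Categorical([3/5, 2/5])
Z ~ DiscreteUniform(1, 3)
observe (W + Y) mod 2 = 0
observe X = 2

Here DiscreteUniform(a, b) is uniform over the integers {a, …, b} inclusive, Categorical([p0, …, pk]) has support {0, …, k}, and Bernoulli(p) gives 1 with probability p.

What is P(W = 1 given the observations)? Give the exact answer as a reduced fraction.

Enumerate traces; 9 have nonzero weight after conditioning:
  (X=2, Y=2, W=0, Z=1) weight 1/42
  (X=2, Y=2, W=0, Z=2) weight 1/42
  (X=2, Y=2, W=0, Z=3) weight 1/42
  (X=2, Y=3, W=1, Z=1) weight 4/315
  (X=2, Y=3, W=1, Z=2) weight 4/315
  (X=2, Y=3, W=1, Z=3) weight 4/315
  (X=2, Y=4, W=0, Z=1) weight 2/105
  (X=2, Y=4, W=0, Z=2) weight 2/105
  … 1 more
Group by W:
  weight(W=0) = 9/70
  weight(W=1) = 4/105
Total weight = 9/70 + 4/105 = 1/6
P(W=0 | obs) = 9/70 / 1/6 = 27/35
P(W=1 | obs) = 4/105 / 1/6 = 8/35

P(W = 1 | obs) = 8/35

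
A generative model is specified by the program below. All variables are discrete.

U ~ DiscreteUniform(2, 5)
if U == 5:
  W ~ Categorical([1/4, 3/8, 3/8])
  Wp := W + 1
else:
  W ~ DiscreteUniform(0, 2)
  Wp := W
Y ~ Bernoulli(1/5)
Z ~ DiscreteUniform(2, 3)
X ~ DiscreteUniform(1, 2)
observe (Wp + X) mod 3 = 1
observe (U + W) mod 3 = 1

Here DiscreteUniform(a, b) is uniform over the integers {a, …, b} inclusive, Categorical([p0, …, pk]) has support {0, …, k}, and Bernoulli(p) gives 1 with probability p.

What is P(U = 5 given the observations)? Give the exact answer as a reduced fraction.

Enumerate traces; 12 have nonzero weight after conditioning:
  (U=2, W=2, Y=0, Z=2, X=2) weight 1/60
  (U=2, W=2, Y=0, Z=3, X=2) weight 1/60
  (U=2, W=2, Y=1, Z=2, X=2) weight 1/240
  (U=2, W=2, Y=1, Z=3, X=2) weight 1/240
  (U=4, W=0, Y=0, Z=2, X=1) weight 1/60
  (U=4, W=0, Y=0, Z=3, X=1) weight 1/60
  (U=4, W=0, Y=1, Z=2, X=1) weight 1/240
  (U=4, W=0, Y=1, Z=3, X=1) weight 1/240
  (U=5, W=2, Y=0, Z=2, X=1) weight 3/160
  … 3 more
Group by U:
  weight(U=2) = 1/24
  weight(U=4) = 1/24
  weight(U=5) = 3/64
Total weight = 1/24 + 1/24 + 3/64 = 25/192
P(U=2 | obs) = 1/24 / 25/192 = 8/25
P(U=4 | obs) = 1/24 / 25/192 = 8/25
P(U=5 | obs) = 3/64 / 25/192 = 9/25

P(U = 5 | obs) = 9/25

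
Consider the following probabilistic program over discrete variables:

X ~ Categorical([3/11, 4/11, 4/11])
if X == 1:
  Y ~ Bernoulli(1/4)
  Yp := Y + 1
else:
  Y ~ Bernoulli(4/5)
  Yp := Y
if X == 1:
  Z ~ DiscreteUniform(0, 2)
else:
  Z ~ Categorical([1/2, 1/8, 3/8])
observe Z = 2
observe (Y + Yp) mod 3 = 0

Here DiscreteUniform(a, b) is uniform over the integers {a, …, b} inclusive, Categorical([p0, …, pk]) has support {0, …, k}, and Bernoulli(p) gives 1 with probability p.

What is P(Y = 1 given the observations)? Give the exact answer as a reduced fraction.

P(Y = 1 | obs) = 40/103

Enumerate traces; 3 have nonzero weight after conditioning:
  (X=0, Y=0, Z=2) weight 9/440
  (X=1, Y=1, Z=2) weight 1/33
  (X=2, Y=0, Z=2) weight 3/110
Group by Y:
  weight(Y=0) = 21/440
  weight(Y=1) = 1/33
Total weight = 21/440 + 1/33 = 103/1320
P(Y=0 | obs) = 21/440 / 103/1320 = 63/103
P(Y=1 | obs) = 1/33 / 103/1320 = 40/103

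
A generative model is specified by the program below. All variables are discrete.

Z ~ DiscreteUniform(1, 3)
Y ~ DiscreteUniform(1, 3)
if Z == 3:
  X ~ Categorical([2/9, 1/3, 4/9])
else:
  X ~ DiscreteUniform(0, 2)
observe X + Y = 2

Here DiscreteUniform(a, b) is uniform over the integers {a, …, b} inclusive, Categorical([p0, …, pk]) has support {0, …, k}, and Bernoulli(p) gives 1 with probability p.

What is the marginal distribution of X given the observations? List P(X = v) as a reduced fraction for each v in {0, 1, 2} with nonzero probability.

Enumerate traces; 6 have nonzero weight after conditioning:
  (Z=1, Y=1, X=1) weight 1/27
  (Z=1, Y=2, X=0) weight 1/27
  (Z=2, Y=1, X=1) weight 1/27
  (Z=2, Y=2, X=0) weight 1/27
  (Z=3, Y=1, X=1) weight 1/27
  (Z=3, Y=2, X=0) weight 2/81
Group by X:
  weight(X=0) = 8/81
  weight(X=1) = 1/9
Total weight = 8/81 + 1/9 = 17/81
P(X=0 | obs) = 8/81 / 17/81 = 8/17
P(X=1 | obs) = 1/9 / 17/81 = 9/17

P(X=0) = 8/17, P(X=1) = 9/17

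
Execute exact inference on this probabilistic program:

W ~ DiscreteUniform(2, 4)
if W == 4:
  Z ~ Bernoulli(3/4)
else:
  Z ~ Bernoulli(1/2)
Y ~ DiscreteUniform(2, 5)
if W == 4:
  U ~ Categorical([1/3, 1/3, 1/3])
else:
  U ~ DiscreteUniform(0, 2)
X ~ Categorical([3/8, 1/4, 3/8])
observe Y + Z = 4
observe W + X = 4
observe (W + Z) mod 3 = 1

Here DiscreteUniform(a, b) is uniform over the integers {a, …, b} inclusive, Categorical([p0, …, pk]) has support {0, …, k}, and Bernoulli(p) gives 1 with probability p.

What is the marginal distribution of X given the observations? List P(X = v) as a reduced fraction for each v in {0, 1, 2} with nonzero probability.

Enumerate traces; 6 have nonzero weight after conditioning:
  (W=3, Z=1, Y=3, U=0, X=1) weight 1/288
  (W=3, Z=1, Y=3, U=1, X=1) weight 1/288
  (W=3, Z=1, Y=3, U=2, X=1) weight 1/288
  (W=4, Z=0, Y=4, U=0, X=0) weight 1/384
  (W=4, Z=0, Y=4, U=1, X=0) weight 1/384
  (W=4, Z=0, Y=4, U=2, X=0) weight 1/384
Group by X:
  weight(X=0) = 1/128
  weight(X=1) = 1/96
Total weight = 1/128 + 1/96 = 7/384
P(X=0 | obs) = 1/128 / 7/384 = 3/7
P(X=1 | obs) = 1/96 / 7/384 = 4/7

P(X=0) = 3/7, P(X=1) = 4/7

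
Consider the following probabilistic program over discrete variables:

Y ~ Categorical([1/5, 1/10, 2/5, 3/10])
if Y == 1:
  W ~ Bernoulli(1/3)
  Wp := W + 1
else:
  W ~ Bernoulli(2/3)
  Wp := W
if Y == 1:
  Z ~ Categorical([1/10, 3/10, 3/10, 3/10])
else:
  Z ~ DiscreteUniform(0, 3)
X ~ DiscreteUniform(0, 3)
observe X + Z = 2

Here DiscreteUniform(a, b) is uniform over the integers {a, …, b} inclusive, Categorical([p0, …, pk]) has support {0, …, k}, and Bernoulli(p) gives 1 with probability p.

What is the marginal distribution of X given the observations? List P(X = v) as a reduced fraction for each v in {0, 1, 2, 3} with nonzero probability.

Enumerate traces; 24 have nonzero weight after conditioning:
  (Y=0, W=0, Z=0, X=2) weight 1/240
  (Y=0, W=0, Z=1, X=1) weight 1/240
  (Y=0, W=0, Z=2, X=0) weight 1/240
  (Y=0, W=1, Z=0, X=2) weight 1/120
  (Y=0, W=1, Z=1, X=1) weight 1/120
  (Y=0, W=1, Z=2, X=0) weight 1/120
  (Y=1, W=0, Z=0, X=2) weight 1/600
  (Y=1, W=0, Z=1, X=1) weight 1/200
  … 16 more
Group by X:
  weight(X=0) = 51/800
  weight(X=1) = 51/800
  weight(X=2) = 47/800
Total weight = 51/800 + 51/800 + 47/800 = 149/800
P(X=0 | obs) = 51/800 / 149/800 = 51/149
P(X=1 | obs) = 51/800 / 149/800 = 51/149
P(X=2 | obs) = 47/800 / 149/800 = 47/149

P(X=0) = 51/149, P(X=1) = 51/149, P(X=2) = 47/149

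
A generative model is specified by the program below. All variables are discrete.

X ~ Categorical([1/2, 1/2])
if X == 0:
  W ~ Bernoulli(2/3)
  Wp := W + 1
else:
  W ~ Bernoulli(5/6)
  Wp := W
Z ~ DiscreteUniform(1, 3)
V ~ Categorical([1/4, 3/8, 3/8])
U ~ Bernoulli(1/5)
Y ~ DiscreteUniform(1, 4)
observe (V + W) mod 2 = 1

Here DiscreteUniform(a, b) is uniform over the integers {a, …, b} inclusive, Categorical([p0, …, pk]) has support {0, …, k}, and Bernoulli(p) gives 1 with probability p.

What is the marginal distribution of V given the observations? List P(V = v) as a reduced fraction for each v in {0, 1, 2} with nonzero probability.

Enumerate traces; 144 have nonzero weight after conditioning:
  (X=0, W=0, Z=1, V=1, U=0, Y=1) weight 1/240
  (X=0, W=0, Z=1, V=1, U=0, Y=2) weight 1/240
  (X=0, W=0, Z=1, V=1, U=0, Y=3) weight 1/240
  (X=0, W=0, Z=1, V=1, U=0, Y=4) weight 1/240
  (X=0, W=0, Z=1, V=1, U=1, Y=1) weight 1/960
  (X=0, W=0, Z=1, V=1, U=1, Y=2) weight 1/960
  (X=0, W=0, Z=1, V=1, U=1, Y=3) weight 1/960
  (X=0, W=0, Z=1, V=1, U=1, Y=4) weight 1/960
  (X=0, W=1, Z=1, V=0, U=0, Y=1) weight 1/180
  (X=0, W=1, Z=1, V=2, U=0, Y=1) weight 1/120
  … 134 more
Group by V:
  weight(V=0) = 3/16
  weight(V=1) = 3/32
  weight(V=2) = 9/32
Total weight = 3/16 + 3/32 + 9/32 = 9/16
P(V=0 | obs) = 3/16 / 9/16 = 1/3
P(V=1 | obs) = 3/32 / 9/16 = 1/6
P(V=2 | obs) = 9/32 / 9/16 = 1/2

P(V=0) = 1/3, P(V=1) = 1/6, P(V=2) = 1/2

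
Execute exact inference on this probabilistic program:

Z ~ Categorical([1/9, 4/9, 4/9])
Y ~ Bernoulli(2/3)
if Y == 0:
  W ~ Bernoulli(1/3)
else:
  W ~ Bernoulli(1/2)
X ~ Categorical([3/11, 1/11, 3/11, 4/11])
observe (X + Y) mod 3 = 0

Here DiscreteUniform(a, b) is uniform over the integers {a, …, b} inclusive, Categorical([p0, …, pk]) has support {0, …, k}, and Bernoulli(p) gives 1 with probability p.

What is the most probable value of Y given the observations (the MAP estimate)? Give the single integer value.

Enumerate traces; 18 have nonzero weight after conditioning:
  (Z=0, Y=0, W=0, X=0) weight 2/297
  (Z=0, Y=0, W=0, X=3) weight 8/891
  (Z=0, Y=0, W=1, X=0) weight 1/297
  (Z=0, Y=0, W=1, X=3) weight 4/891
  (Z=0, Y=1, W=0, X=2) weight 1/99
  (Z=0, Y=1, W=1, X=2) weight 1/99
  (Z=1, Y=0, W=0, X=0) weight 8/297
  (Z=1, Y=0, W=0, X=3) weight 32/891
  … 10 more
Group by Y:
  weight(Y=0) = 7/33
  weight(Y=1) = 2/11
Total weight = 7/33 + 2/11 = 13/33
P(Y=0 | obs) = 7/33 / 13/33 = 7/13
P(Y=1 | obs) = 2/11 / 13/33 = 6/13
argmax = 0

argmax_v P(Y = v | obs) = 0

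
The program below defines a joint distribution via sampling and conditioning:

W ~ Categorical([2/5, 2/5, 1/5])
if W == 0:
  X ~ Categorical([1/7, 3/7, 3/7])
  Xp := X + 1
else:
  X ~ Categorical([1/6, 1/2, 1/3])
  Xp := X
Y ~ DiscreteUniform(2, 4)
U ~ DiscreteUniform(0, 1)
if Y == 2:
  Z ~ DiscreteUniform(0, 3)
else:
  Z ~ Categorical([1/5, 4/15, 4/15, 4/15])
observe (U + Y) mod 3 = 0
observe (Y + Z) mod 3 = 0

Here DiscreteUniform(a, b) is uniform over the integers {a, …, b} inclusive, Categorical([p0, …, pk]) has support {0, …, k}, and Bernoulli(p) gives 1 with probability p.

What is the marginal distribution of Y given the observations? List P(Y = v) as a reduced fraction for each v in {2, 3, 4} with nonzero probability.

P(Y=2) = 15/43, P(Y=3) = 28/43

Enumerate traces; 27 have nonzero weight after conditioning:
  (W=0, X=0, Y=2, U=1, Z=1) weight 1/420
  (W=0, X=0, Y=3, U=0, Z=0) weight 1/525
  (W=0, X=0, Y=3, U=0, Z=3) weight 4/1575
  (W=0, X=1, Y=2, U=1, Z=1) weight 1/140
  (W=0, X=1, Y=3, U=0, Z=0) weight 1/175
  (W=0, X=1, Y=3, U=0, Z=3) weight 4/525
  (W=0, X=2, Y=2, U=1, Z=1) weight 1/140
  (W=0, X=2, Y=3, U=0, Z=0) weight 1/175
  … 19 more
Group by Y:
  weight(Y=2) = 1/24
  weight(Y=3) = 7/90
Total weight = 1/24 + 7/90 = 43/360
P(Y=2 | obs) = 1/24 / 43/360 = 15/43
P(Y=3 | obs) = 7/90 / 43/360 = 28/43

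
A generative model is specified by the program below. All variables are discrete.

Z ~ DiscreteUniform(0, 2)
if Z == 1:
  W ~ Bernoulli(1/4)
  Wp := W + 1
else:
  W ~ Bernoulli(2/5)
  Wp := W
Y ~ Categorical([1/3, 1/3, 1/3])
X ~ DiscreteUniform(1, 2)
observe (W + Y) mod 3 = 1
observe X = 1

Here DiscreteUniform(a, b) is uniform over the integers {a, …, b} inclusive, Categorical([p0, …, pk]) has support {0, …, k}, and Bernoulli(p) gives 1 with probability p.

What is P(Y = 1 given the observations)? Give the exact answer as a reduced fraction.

P(Y = 1 | obs) = 13/20

Enumerate traces; 6 have nonzero weight after conditioning:
  (Z=0, W=0, Y=1, X=1) weight 1/30
  (Z=0, W=1, Y=0, X=1) weight 1/45
  (Z=1, W=0, Y=1, X=1) weight 1/24
  (Z=1, W=1, Y=0, X=1) weight 1/72
  (Z=2, W=0, Y=1, X=1) weight 1/30
  (Z=2, W=1, Y=0, X=1) weight 1/45
Group by Y:
  weight(Y=0) = 7/120
  weight(Y=1) = 13/120
Total weight = 7/120 + 13/120 = 1/6
P(Y=0 | obs) = 7/120 / 1/6 = 7/20
P(Y=1 | obs) = 13/120 / 1/6 = 13/20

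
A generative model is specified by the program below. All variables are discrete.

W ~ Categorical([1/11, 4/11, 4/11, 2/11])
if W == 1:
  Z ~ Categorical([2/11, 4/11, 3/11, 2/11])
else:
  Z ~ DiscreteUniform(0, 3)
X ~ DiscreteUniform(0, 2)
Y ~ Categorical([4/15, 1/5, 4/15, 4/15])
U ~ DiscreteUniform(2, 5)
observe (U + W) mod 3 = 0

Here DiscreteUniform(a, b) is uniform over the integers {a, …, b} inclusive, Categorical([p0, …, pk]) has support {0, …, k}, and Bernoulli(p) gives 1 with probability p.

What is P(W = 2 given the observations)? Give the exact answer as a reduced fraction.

P(W = 2 | obs) = 4/15

Enumerate traces; 240 have nonzero weight after conditioning:
  (W=0, Z=0, X=0, Y=0, U=3) weight 1/1980
  (W=0, Z=0, X=0, Y=1, U=3) weight 1/2640
  (W=0, Z=0, X=0, Y=2, U=3) weight 1/1980
  (W=0, Z=0, X=0, Y=3, U=3) weight 1/1980
  (W=0, Z=0, X=1, Y=0, U=3) weight 1/1980
  (W=0, Z=0, X=1, Y=1, U=3) weight 1/2640
  (W=0, Z=0, X=1, Y=2, U=3) weight 1/1980
  (W=0, Z=0, X=1, Y=3, U=3) weight 1/1980
  (W=1, Z=0, X=0, Y=0, U=2) weight 8/5445
  (W=2, Z=0, X=0, Y=0, U=4) weight 1/495
  … 230 more
Group by W:
  weight(W=0) = 1/44
  weight(W=1) = 2/11
  weight(W=2) = 1/11
  weight(W=3) = 1/22
Total weight = 1/44 + 2/11 + 1/11 + 1/22 = 15/44
P(W=0 | obs) = 1/44 / 15/44 = 1/15
P(W=1 | obs) = 2/11 / 15/44 = 8/15
P(W=2 | obs) = 1/11 / 15/44 = 4/15
P(W=3 | obs) = 1/22 / 15/44 = 2/15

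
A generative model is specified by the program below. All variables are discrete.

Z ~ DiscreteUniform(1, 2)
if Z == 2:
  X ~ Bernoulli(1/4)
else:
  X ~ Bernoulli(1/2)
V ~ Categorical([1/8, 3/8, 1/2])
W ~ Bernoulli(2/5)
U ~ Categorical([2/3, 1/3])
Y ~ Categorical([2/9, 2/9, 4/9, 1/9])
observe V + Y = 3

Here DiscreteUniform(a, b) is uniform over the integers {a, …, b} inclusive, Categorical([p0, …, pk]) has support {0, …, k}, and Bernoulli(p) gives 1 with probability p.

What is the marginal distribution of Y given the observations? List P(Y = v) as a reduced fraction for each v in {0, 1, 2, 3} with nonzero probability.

Enumerate traces; 48 have nonzero weight after conditioning:
  (Z=1, X=0, V=0, W=0, U=0, Y=3) weight 1/720
  (Z=1, X=0, V=0, W=0, U=1, Y=3) weight 1/1440
  (Z=1, X=0, V=0, W=1, U=0, Y=3) weight 1/1080
  (Z=1, X=0, V=0, W=1, U=1, Y=3) weight 1/2160
  (Z=1, X=0, V=1, W=0, U=0, Y=2) weight 1/60
  (Z=1, X=0, V=1, W=0, U=1, Y=2) weight 1/120
  (Z=1, X=0, V=1, W=1, U=0, Y=2) weight 1/90
  (Z=1, X=0, V=1, W=1, U=1, Y=2) weight 1/180
  (Z=1, X=0, V=2, W=0, U=0, Y=1) weight 1/90
  … 39 more
Group by Y:
  weight(Y=1) = 1/9
  weight(Y=2) = 1/6
  weight(Y=3) = 1/72
Total weight = 1/9 + 1/6 + 1/72 = 7/24
P(Y=1 | obs) = 1/9 / 7/24 = 8/21
P(Y=2 | obs) = 1/6 / 7/24 = 4/7
P(Y=3 | obs) = 1/72 / 7/24 = 1/21

P(Y=1) = 8/21, P(Y=2) = 4/7, P(Y=3) = 1/21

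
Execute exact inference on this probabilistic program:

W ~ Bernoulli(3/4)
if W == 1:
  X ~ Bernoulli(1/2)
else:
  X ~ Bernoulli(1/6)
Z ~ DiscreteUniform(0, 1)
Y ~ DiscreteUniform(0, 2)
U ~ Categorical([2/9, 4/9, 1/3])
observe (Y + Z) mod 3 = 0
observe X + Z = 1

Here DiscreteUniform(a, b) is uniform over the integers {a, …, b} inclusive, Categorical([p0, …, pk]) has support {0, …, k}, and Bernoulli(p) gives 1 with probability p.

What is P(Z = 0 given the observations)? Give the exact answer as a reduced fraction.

Enumerate traces; 12 have nonzero weight after conditioning:
  (W=0, X=0, Z=1, Y=2, U=0) weight 5/648
  (W=0, X=0, Z=1, Y=2, U=1) weight 5/324
  (W=0, X=0, Z=1, Y=2, U=2) weight 5/432
  (W=0, X=1, Z=0, Y=0, U=0) weight 1/648
  (W=0, X=1, Z=0, Y=0, U=1) weight 1/324
  (W=0, X=1, Z=0, Y=0, U=2) weight 1/432
  (W=1, X=0, Z=1, Y=2, U=0) weight 1/72
  (W=1, X=0, Z=1, Y=2, U=1) weight 1/36
  … 4 more
Group by Z:
  weight(Z=0) = 5/72
  weight(Z=1) = 7/72
Total weight = 5/72 + 7/72 = 1/6
P(Z=0 | obs) = 5/72 / 1/6 = 5/12
P(Z=1 | obs) = 7/72 / 1/6 = 7/12

P(Z = 0 | obs) = 5/12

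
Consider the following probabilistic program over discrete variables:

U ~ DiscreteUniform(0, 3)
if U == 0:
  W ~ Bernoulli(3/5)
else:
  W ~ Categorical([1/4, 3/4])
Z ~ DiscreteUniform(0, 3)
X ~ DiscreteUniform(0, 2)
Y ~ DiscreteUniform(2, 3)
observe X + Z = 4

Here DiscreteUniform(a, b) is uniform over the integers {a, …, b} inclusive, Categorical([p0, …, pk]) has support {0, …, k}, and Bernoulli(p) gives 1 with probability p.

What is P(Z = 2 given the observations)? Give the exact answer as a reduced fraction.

Enumerate traces; 32 have nonzero weight after conditioning:
  (U=0, W=0, Z=2, X=2, Y=2) weight 1/240
  (U=0, W=0, Z=2, X=2, Y=3) weight 1/240
  (U=0, W=0, Z=3, X=1, Y=2) weight 1/240
  (U=0, W=0, Z=3, X=1, Y=3) weight 1/240
  (U=0, W=1, Z=2, X=2, Y=2) weight 1/160
  (U=0, W=1, Z=2, X=2, Y=3) weight 1/160
  (U=0, W=1, Z=3, X=1, Y=2) weight 1/160
  (U=0, W=1, Z=3, X=1, Y=3) weight 1/160
  … 24 more
Group by Z:
  weight(Z=2) = 1/12
  weight(Z=3) = 1/12
Total weight = 1/12 + 1/12 = 1/6
P(Z=2 | obs) = 1/12 / 1/6 = 1/2
P(Z=3 | obs) = 1/12 / 1/6 = 1/2

P(Z = 2 | obs) = 1/2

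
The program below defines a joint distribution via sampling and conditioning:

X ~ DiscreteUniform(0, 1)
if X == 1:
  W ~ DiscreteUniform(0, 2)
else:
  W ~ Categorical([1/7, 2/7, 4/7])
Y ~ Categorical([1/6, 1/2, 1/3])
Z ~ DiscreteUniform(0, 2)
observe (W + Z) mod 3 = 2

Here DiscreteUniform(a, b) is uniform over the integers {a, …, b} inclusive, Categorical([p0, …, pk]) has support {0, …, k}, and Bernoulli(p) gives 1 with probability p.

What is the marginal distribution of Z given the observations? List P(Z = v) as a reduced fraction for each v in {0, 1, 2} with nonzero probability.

Enumerate traces; 18 have nonzero weight after conditioning:
  (X=0, W=0, Y=0, Z=2) weight 1/252
  (X=0, W=0, Y=1, Z=2) weight 1/84
  (X=0, W=0, Y=2, Z=2) weight 1/126
  (X=0, W=1, Y=0, Z=1) weight 1/126
  (X=0, W=1, Y=1, Z=1) weight 1/42
  (X=0, W=1, Y=2, Z=1) weight 1/63
  (X=0, W=2, Y=0, Z=0) weight 1/63
  (X=0, W=2, Y=1, Z=0) weight 1/21
  … 10 more
Group by Z:
  weight(Z=0) = 19/126
  weight(Z=1) = 13/126
  weight(Z=2) = 5/63
Total weight = 19/126 + 13/126 + 5/63 = 1/3
P(Z=0 | obs) = 19/126 / 1/3 = 19/42
P(Z=1 | obs) = 13/126 / 1/3 = 13/42
P(Z=2 | obs) = 5/63 / 1/3 = 5/21

P(Z=0) = 19/42, P(Z=1) = 13/42, P(Z=2) = 5/21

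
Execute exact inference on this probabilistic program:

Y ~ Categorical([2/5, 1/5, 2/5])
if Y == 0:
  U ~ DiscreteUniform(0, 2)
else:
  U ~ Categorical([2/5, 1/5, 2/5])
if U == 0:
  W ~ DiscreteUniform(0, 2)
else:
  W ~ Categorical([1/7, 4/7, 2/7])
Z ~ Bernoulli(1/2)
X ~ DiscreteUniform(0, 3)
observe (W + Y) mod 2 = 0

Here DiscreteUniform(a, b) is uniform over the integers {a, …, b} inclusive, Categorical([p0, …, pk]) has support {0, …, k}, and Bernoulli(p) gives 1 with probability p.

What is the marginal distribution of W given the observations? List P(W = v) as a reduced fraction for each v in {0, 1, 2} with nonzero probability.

Enumerate traces; 120 have nonzero weight after conditioning:
  (Y=0, U=0, W=0, Z=0, X=0) weight 1/180
  (Y=0, U=0, W=0, Z=0, X=1) weight 1/180
  (Y=0, U=0, W=0, Z=0, X=2) weight 1/180
  (Y=0, U=0, W=0, Z=0, X=3) weight 1/180
  (Y=0, U=0, W=0, Z=1, X=0) weight 1/180
  (Y=0, U=0, W=0, Z=1, X=1) weight 1/180
  (Y=0, U=0, W=0, Z=1, X=2) weight 1/180
  (Y=0, U=0, W=0, Z=1, X=3) weight 1/180
  (Y=0, U=0, W=2, Z=0, X=0) weight 1/180
  (Y=1, U=0, W=1, Z=0, X=0) weight 1/300
  … 110 more
Group by W:
  weight(W=0) = 268/1575
  weight(W=1) = 2/21
  weight(W=2) = 382/1575
Total weight = 268/1575 + 2/21 + 382/1575 = 32/63
P(W=0 | obs) = 268/1575 / 32/63 = 67/200
P(W=1 | obs) = 2/21 / 32/63 = 3/16
P(W=2 | obs) = 382/1575 / 32/63 = 191/400

P(W=0) = 67/200, P(W=1) = 3/16, P(W=2) = 191/400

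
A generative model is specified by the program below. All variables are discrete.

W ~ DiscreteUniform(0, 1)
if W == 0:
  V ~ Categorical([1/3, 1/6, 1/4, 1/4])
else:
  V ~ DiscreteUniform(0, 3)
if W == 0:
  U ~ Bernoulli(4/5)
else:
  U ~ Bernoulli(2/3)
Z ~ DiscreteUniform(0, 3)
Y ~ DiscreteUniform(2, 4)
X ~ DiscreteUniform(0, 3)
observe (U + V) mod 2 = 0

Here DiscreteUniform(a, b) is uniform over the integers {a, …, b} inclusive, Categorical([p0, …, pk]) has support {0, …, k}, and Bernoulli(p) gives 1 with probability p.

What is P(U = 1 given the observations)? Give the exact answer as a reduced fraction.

Enumerate traces; 384 have nonzero weight after conditioning:
  (W=0, V=0, U=0, Z=0, Y=2, X=0) weight 1/1440
  (W=0, V=0, U=0, Z=0, Y=2, X=1) weight 1/1440
  (W=0, V=0, U=0, Z=0, Y=2, X=2) weight 1/1440
  (W=0, V=0, U=0, Z=0, Y=2, X=3) weight 1/1440
  (W=0, V=0, U=0, Z=0, Y=3, X=0) weight 1/1440
  (W=0, V=0, U=0, Z=0, Y=3, X=1) weight 1/1440
  (W=0, V=0, U=0, Z=0, Y=3, X=2) weight 1/1440
  (W=0, V=0, U=0, Z=0, Y=3, X=3) weight 1/1440
  (W=0, V=1, U=1, Z=0, Y=2, X=0) weight 1/720
  … 375 more
Group by U:
  weight(U=0) = 17/120
  weight(U=1) = 1/3
Total weight = 17/120 + 1/3 = 19/40
P(U=0 | obs) = 17/120 / 19/40 = 17/57
P(U=1 | obs) = 1/3 / 19/40 = 40/57

P(U = 1 | obs) = 40/57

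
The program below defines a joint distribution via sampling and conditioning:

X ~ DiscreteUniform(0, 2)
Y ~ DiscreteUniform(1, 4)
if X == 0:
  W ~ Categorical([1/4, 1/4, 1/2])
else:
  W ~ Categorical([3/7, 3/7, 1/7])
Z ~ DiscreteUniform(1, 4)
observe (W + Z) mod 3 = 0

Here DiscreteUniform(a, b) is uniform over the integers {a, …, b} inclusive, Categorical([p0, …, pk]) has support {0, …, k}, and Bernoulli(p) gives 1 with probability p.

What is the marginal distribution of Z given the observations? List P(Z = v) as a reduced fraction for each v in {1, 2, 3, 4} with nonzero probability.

P(Z=1) = 11/53, P(Z=2) = 31/106, P(Z=3) = 31/106, P(Z=4) = 11/53

Enumerate traces; 48 have nonzero weight after conditioning:
  (X=0, Y=1, W=0, Z=3) weight 1/192
  (X=0, Y=1, W=1, Z=2) weight 1/192
  (X=0, Y=1, W=2, Z=1) weight 1/96
  (X=0, Y=1, W=2, Z=4) weight 1/96
  (X=0, Y=2, W=0, Z=3) weight 1/192
  (X=0, Y=2, W=1, Z=2) weight 1/192
  (X=0, Y=2, W=2, Z=1) weight 1/96
  (X=0, Y=2, W=2, Z=4) weight 1/96
  … 40 more
Group by Z:
  weight(Z=1) = 11/168
  weight(Z=2) = 31/336
  weight(Z=3) = 31/336
  weight(Z=4) = 11/168
Total weight = 11/168 + 31/336 + 31/336 + 11/168 = 53/168
P(Z=1 | obs) = 11/168 / 53/168 = 11/53
P(Z=2 | obs) = 31/336 / 53/168 = 31/106
P(Z=3 | obs) = 31/336 / 53/168 = 31/106
P(Z=4 | obs) = 11/168 / 53/168 = 11/53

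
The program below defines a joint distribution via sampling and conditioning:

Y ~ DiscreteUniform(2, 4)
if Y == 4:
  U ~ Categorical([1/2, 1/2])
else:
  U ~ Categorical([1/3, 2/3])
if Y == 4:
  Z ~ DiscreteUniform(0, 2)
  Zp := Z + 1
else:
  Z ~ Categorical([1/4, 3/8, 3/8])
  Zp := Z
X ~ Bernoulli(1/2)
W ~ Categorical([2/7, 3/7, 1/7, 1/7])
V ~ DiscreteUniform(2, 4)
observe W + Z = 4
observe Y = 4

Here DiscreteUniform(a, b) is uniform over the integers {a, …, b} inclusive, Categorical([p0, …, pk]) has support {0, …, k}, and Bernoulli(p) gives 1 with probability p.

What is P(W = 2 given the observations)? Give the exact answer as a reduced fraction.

P(W = 2 | obs) = 1/2

Enumerate traces; 24 have nonzero weight after conditioning:
  (Y=4, U=0, Z=1, X=0, W=3, V=2) weight 1/756
  (Y=4, U=0, Z=1, X=0, W=3, V=3) weight 1/756
  (Y=4, U=0, Z=1, X=0, W=3, V=4) weight 1/756
  (Y=4, U=0, Z=1, X=1, W=3, V=2) weight 1/756
  (Y=4, U=0, Z=1, X=1, W=3, V=3) weight 1/756
  (Y=4, U=0, Z=1, X=1, W=3, V=4) weight 1/756
  (Y=4, U=0, Z=2, X=0, W=2, V=2) weight 1/756
  (Y=4, U=0, Z=2, X=0, W=2, V=3) weight 1/756
  … 16 more
Group by W:
  weight(W=2) = 1/63
  weight(W=3) = 1/63
Total weight = 1/63 + 1/63 = 2/63
P(W=2 | obs) = 1/63 / 2/63 = 1/2
P(W=3 | obs) = 1/63 / 2/63 = 1/2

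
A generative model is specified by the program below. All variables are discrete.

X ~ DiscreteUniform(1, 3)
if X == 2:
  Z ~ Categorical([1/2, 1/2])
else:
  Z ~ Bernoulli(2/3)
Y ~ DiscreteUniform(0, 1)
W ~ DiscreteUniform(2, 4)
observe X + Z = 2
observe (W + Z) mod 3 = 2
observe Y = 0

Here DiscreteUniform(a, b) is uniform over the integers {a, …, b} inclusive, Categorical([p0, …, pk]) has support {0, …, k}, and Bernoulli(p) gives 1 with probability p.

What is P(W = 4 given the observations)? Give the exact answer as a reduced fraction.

P(W = 4 | obs) = 4/7

Enumerate traces; 2 have nonzero weight after conditioning:
  (X=1, Z=1, Y=0, W=4) weight 1/27
  (X=2, Z=0, Y=0, W=2) weight 1/36
Group by W:
  weight(W=2) = 1/36
  weight(W=4) = 1/27
Total weight = 1/36 + 1/27 = 7/108
P(W=2 | obs) = 1/36 / 7/108 = 3/7
P(W=4 | obs) = 1/27 / 7/108 = 4/7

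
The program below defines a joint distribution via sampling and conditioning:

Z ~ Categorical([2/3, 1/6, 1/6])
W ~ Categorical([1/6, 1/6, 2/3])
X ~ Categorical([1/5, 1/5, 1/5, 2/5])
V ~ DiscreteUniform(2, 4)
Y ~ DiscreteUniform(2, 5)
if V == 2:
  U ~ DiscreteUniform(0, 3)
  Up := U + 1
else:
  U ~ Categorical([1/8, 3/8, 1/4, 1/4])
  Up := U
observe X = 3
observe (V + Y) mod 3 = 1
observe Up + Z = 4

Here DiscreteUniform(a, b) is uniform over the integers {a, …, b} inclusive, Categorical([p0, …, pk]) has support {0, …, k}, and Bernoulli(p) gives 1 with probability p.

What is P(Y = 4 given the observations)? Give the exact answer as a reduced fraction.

P(Y = 4 | obs) = 1/8

Enumerate traces; 30 have nonzero weight after conditioning:
  (Z=0, W=0, X=3, V=2, Y=2, U=3) weight 1/1080
  (Z=0, W=0, X=3, V=2, Y=5, U=3) weight 1/1080
  (Z=0, W=1, X=3, V=2, Y=2, U=3) weight 1/1080
  (Z=0, W=1, X=3, V=2, Y=5, U=3) weight 1/1080
  (Z=0, W=2, X=3, V=2, Y=2, U=3) weight 1/270
  (Z=0, W=2, X=3, V=2, Y=5, U=3) weight 1/270
  (Z=1, W=0, X=3, V=2, Y=2, U=2) weight 1/4320
  (Z=1, W=0, X=3, V=2, Y=5, U=2) weight 1/4320
  (Z=1, W=0, X=3, V=3, Y=4, U=3) weight 1/4320
  (Z=1, W=0, X=3, V=4, Y=3, U=3) weight 1/4320
  … 20 more
Group by Y:
  weight(Y=2) = 1/120
  weight(Y=3) = 1/360
  weight(Y=4) = 1/360
  weight(Y=5) = 1/120
Total weight = 1/120 + 1/360 + 1/360 + 1/120 = 1/45
P(Y=2 | obs) = 1/120 / 1/45 = 3/8
P(Y=3 | obs) = 1/360 / 1/45 = 1/8
P(Y=4 | obs) = 1/360 / 1/45 = 1/8
P(Y=5 | obs) = 1/120 / 1/45 = 3/8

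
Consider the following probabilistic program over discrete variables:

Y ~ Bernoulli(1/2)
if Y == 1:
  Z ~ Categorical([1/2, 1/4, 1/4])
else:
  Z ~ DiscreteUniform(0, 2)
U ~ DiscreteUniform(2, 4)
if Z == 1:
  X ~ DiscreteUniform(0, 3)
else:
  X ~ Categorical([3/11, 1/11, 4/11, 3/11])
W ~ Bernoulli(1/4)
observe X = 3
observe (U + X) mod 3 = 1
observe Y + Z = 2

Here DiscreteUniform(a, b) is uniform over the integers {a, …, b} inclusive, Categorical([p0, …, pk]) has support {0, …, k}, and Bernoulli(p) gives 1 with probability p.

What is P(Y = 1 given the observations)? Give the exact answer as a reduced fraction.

P(Y = 1 | obs) = 11/27

Enumerate traces; 4 have nonzero weight after conditioning:
  (Y=0, Z=2, U=4, X=3, W=0) weight 1/88
  (Y=0, Z=2, U=4, X=3, W=1) weight 1/264
  (Y=1, Z=1, U=4, X=3, W=0) weight 1/128
  (Y=1, Z=1, U=4, X=3, W=1) weight 1/384
Group by Y:
  weight(Y=0) = 1/66
  weight(Y=1) = 1/96
Total weight = 1/66 + 1/96 = 9/352
P(Y=0 | obs) = 1/66 / 9/352 = 16/27
P(Y=1 | obs) = 1/96 / 9/352 = 11/27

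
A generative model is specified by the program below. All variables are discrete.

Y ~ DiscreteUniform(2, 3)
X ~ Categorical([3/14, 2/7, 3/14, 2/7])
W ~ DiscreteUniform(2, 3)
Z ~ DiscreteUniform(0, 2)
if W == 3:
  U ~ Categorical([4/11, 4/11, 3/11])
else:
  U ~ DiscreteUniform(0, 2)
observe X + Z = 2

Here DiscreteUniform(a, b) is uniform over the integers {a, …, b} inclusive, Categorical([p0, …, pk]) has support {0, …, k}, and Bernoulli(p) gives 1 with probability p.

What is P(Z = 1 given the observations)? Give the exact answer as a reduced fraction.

P(Z = 1 | obs) = 2/5

Enumerate traces; 36 have nonzero weight after conditioning:
  (Y=2, X=0, W=2, Z=2, U=0) weight 1/168
  (Y=2, X=0, W=2, Z=2, U=1) weight 1/168
  (Y=2, X=0, W=2, Z=2, U=2) weight 1/168
  (Y=2, X=0, W=3, Z=2, U=0) weight 1/154
  (Y=2, X=0, W=3, Z=2, U=1) weight 1/154
  (Y=2, X=0, W=3, Z=2, U=2) weight 3/616
  (Y=2, X=1, W=2, Z=1, U=0) weight 1/126
  (Y=2, X=1, W=2, Z=1, U=1) weight 1/126
  (Y=2, X=2, W=2, Z=0, U=0) weight 1/168
  … 27 more
Group by Z:
  weight(Z=0) = 1/14
  weight(Z=1) = 2/21
  weight(Z=2) = 1/14
Total weight = 1/14 + 2/21 + 1/14 = 5/21
P(Z=0 | obs) = 1/14 / 5/21 = 3/10
P(Z=1 | obs) = 2/21 / 5/21 = 2/5
P(Z=2 | obs) = 1/14 / 5/21 = 3/10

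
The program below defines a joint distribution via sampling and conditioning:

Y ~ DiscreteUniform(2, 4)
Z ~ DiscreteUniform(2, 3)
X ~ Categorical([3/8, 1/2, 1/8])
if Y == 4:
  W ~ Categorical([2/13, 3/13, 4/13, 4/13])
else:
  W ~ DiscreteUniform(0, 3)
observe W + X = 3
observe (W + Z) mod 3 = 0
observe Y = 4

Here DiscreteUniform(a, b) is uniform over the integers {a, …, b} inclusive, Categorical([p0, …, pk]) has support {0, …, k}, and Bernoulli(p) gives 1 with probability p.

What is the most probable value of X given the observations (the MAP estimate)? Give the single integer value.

argmax_v P(X = v | obs) = 0

Enumerate traces; 2 have nonzero weight after conditioning:
  (Y=4, Z=2, X=2, W=1) weight 1/208
  (Y=4, Z=3, X=0, W=3) weight 1/52
Group by X:
  weight(X=0) = 1/52
  weight(X=2) = 1/208
Total weight = 1/52 + 1/208 = 5/208
P(X=0 | obs) = 1/52 / 5/208 = 4/5
P(X=2 | obs) = 1/208 / 5/208 = 1/5
argmax = 0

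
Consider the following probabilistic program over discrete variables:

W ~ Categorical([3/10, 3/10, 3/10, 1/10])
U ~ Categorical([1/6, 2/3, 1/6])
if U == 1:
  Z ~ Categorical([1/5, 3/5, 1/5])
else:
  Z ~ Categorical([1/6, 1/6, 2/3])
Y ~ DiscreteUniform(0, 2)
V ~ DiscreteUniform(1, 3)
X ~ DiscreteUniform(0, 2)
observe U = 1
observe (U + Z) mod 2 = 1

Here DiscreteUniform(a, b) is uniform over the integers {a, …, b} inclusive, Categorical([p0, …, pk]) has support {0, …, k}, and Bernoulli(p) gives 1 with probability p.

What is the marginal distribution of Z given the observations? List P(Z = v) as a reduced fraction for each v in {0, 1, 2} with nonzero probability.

Enumerate traces; 216 have nonzero weight after conditioning:
  (W=0, U=1, Z=0, Y=0, V=1, X=0) weight 1/675
  (W=0, U=1, Z=0, Y=0, V=1, X=1) weight 1/675
  (W=0, U=1, Z=0, Y=0, V=1, X=2) weight 1/675
  (W=0, U=1, Z=0, Y=0, V=2, X=0) weight 1/675
  (W=0, U=1, Z=0, Y=0, V=2, X=1) weight 1/675
  (W=0, U=1, Z=0, Y=0, V=2, X=2) weight 1/675
  (W=0, U=1, Z=0, Y=0, V=3, X=0) weight 1/675
  (W=0, U=1, Z=0, Y=0, V=3, X=1) weight 1/675
  (W=0, U=1, Z=2, Y=0, V=1, X=0) weight 1/675
  … 207 more
Group by Z:
  weight(Z=0) = 2/15
  weight(Z=2) = 2/15
Total weight = 2/15 + 2/15 = 4/15
P(Z=0 | obs) = 2/15 / 4/15 = 1/2
P(Z=2 | obs) = 2/15 / 4/15 = 1/2

P(Z=0) = 1/2, P(Z=2) = 1/2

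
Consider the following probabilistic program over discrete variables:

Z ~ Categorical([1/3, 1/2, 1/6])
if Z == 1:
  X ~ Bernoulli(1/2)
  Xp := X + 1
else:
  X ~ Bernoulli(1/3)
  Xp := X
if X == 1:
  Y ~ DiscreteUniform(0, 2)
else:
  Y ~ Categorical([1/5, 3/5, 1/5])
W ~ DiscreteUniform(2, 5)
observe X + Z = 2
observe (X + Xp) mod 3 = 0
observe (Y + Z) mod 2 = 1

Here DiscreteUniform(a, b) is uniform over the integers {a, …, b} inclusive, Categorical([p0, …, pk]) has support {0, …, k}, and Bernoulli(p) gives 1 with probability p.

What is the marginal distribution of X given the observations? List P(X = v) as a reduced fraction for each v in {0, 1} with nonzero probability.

Enumerate traces; 12 have nonzero weight after conditioning:
  (Z=1, X=1, Y=0, W=2) weight 1/48
  (Z=1, X=1, Y=0, W=3) weight 1/48
  (Z=1, X=1, Y=0, W=4) weight 1/48
  (Z=1, X=1, Y=0, W=5) weight 1/48
  (Z=1, X=1, Y=2, W=2) weight 1/48
  (Z=1, X=1, Y=2, W=3) weight 1/48
  (Z=1, X=1, Y=2, W=4) weight 1/48
  (Z=1, X=1, Y=2, W=5) weight 1/48
  (Z=2, X=0, Y=1, W=2) weight 1/60
  … 3 more
Group by X:
  weight(X=0) = 1/15
  weight(X=1) = 1/6
Total weight = 1/15 + 1/6 = 7/30
P(X=0 | obs) = 1/15 / 7/30 = 2/7
P(X=1 | obs) = 1/6 / 7/30 = 5/7

P(X=0) = 2/7, P(X=1) = 5/7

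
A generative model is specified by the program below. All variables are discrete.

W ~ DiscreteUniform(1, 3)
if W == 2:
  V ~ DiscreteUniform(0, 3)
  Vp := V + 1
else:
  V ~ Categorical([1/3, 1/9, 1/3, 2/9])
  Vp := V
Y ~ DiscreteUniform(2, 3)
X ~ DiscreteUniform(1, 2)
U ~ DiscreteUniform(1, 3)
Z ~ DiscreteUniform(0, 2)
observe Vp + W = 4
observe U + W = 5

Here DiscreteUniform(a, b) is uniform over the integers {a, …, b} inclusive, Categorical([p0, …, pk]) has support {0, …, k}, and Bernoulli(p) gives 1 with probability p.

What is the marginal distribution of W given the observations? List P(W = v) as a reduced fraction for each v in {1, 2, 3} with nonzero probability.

P(W=2) = 9/13, P(W=3) = 4/13

Enumerate traces; 24 have nonzero weight after conditioning:
  (W=2, V=1, Y=2, X=1, U=3, Z=0) weight 1/432
  (W=2, V=1, Y=2, X=1, U=3, Z=1) weight 1/432
  (W=2, V=1, Y=2, X=1, U=3, Z=2) weight 1/432
  (W=2, V=1, Y=2, X=2, U=3, Z=0) weight 1/432
  (W=2, V=1, Y=2, X=2, U=3, Z=1) weight 1/432
  (W=2, V=1, Y=2, X=2, U=3, Z=2) weight 1/432
  (W=2, V=1, Y=3, X=1, U=3, Z=0) weight 1/432
  (W=2, V=1, Y=3, X=1, U=3, Z=1) weight 1/432
  (W=3, V=1, Y=2, X=1, U=2, Z=0) weight 1/972
  … 15 more
Group by W:
  weight(W=2) = 1/36
  weight(W=3) = 1/81
Total weight = 1/36 + 1/81 = 13/324
P(W=2 | obs) = 1/36 / 13/324 = 9/13
P(W=3 | obs) = 1/81 / 13/324 = 4/13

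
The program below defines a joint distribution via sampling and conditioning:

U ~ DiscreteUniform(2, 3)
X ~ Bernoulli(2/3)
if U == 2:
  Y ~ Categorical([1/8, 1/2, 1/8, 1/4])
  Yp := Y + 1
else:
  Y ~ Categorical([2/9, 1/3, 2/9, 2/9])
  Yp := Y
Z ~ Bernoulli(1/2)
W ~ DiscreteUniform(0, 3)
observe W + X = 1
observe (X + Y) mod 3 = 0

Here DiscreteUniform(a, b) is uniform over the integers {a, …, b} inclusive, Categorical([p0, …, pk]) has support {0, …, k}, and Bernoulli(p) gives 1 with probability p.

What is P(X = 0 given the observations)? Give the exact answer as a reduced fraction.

Enumerate traces; 12 have nonzero weight after conditioning:
  (U=2, X=0, Y=0, Z=0, W=1) weight 1/384
  (U=2, X=0, Y=0, Z=1, W=1) weight 1/384
  (U=2, X=0, Y=3, Z=0, W=1) weight 1/192
  (U=2, X=0, Y=3, Z=1, W=1) weight 1/192
  (U=2, X=1, Y=2, Z=0, W=0) weight 1/192
  (U=2, X=1, Y=2, Z=1, W=0) weight 1/192
  (U=3, X=0, Y=0, Z=0, W=1) weight 1/216
  (U=3, X=0, Y=0, Z=1, W=1) weight 1/216
  … 4 more
Group by X:
  weight(X=0) = 59/1728
  weight(X=1) = 25/864
Total weight = 59/1728 + 25/864 = 109/1728
P(X=0 | obs) = 59/1728 / 109/1728 = 59/109
P(X=1 | obs) = 25/864 / 109/1728 = 50/109

P(X = 0 | obs) = 59/109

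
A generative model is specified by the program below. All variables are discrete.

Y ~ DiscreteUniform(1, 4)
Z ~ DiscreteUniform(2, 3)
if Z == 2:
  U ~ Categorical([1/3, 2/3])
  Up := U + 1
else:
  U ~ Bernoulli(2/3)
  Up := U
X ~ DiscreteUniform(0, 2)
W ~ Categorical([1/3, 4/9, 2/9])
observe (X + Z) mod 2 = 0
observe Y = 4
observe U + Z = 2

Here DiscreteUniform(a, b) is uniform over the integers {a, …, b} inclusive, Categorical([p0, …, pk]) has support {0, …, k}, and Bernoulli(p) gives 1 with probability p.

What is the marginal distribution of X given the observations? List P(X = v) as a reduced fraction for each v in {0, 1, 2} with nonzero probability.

P(X=0) = 1/2, P(X=2) = 1/2

Enumerate traces; 6 have nonzero weight after conditioning:
  (Y=4, Z=2, U=0, X=0, W=0) weight 1/216
  (Y=4, Z=2, U=0, X=0, W=1) weight 1/162
  (Y=4, Z=2, U=0, X=0, W=2) weight 1/324
  (Y=4, Z=2, U=0, X=2, W=0) weight 1/216
  (Y=4, Z=2, U=0, X=2, W=1) weight 1/162
  (Y=4, Z=2, U=0, X=2, W=2) weight 1/324
Group by X:
  weight(X=0) = 1/72
  weight(X=2) = 1/72
Total weight = 1/72 + 1/72 = 1/36
P(X=0 | obs) = 1/72 / 1/36 = 1/2
P(X=2 | obs) = 1/72 / 1/36 = 1/2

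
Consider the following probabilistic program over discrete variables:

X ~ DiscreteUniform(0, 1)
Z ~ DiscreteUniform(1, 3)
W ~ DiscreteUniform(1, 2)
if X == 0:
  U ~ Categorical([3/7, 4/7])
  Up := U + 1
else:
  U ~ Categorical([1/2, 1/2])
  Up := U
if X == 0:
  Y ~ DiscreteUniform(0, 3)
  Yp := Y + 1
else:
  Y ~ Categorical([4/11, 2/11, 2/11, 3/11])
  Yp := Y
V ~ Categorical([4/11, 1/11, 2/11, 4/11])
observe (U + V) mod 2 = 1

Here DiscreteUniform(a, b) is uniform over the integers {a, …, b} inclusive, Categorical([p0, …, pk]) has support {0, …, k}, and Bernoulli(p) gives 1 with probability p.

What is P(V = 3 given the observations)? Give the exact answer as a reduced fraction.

Enumerate traces; 192 have nonzero weight after conditioning:
  (X=0, Z=1, W=1, U=0, Y=0, V=1) weight 1/1232
  (X=0, Z=1, W=1, U=0, Y=0, V=3) weight 1/308
  (X=0, Z=1, W=1, U=0, Y=1, V=1) weight 1/1232
  (X=0, Z=1, W=1, U=0, Y=1, V=3) weight 1/308
  (X=0, Z=1, W=1, U=0, Y=2, V=1) weight 1/1232
  (X=0, Z=1, W=1, U=0, Y=2, V=3) weight 1/308
  (X=0, Z=1, W=1, U=0, Y=3, V=1) weight 1/1232
  (X=0, Z=1, W=1, U=0, Y=3, V=3) weight 1/308
  (X=0, Z=1, W=1, U=1, Y=0, V=0) weight 1/231
  (X=0, Z=1, W=1, U=1, Y=0, V=2) weight 1/462
  … 182 more
Group by V:
  weight(V=0) = 15/77
  weight(V=1) = 13/308
  weight(V=2) = 15/154
  weight(V=3) = 13/77
Total weight = 15/77 + 13/308 + 15/154 + 13/77 = 155/308
P(V=0 | obs) = 15/77 / 155/308 = 12/31
P(V=1 | obs) = 13/308 / 155/308 = 13/155
P(V=2 | obs) = 15/154 / 155/308 = 6/31
P(V=3 | obs) = 13/77 / 155/308 = 52/155

P(V = 3 | obs) = 52/155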